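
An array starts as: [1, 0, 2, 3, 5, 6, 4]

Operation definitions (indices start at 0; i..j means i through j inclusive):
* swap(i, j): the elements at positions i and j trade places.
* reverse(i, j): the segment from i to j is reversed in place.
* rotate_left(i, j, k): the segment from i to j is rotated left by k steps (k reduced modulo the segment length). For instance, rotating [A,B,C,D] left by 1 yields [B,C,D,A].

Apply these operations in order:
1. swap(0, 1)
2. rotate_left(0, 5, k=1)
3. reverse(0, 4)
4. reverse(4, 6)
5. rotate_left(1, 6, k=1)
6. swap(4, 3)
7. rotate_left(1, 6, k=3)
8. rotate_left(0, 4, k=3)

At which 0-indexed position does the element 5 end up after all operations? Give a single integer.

After 1 (swap(0, 1)): [0, 1, 2, 3, 5, 6, 4]
After 2 (rotate_left(0, 5, k=1)): [1, 2, 3, 5, 6, 0, 4]
After 3 (reverse(0, 4)): [6, 5, 3, 2, 1, 0, 4]
After 4 (reverse(4, 6)): [6, 5, 3, 2, 4, 0, 1]
After 5 (rotate_left(1, 6, k=1)): [6, 3, 2, 4, 0, 1, 5]
After 6 (swap(4, 3)): [6, 3, 2, 0, 4, 1, 5]
After 7 (rotate_left(1, 6, k=3)): [6, 4, 1, 5, 3, 2, 0]
After 8 (rotate_left(0, 4, k=3)): [5, 3, 6, 4, 1, 2, 0]

Answer: 0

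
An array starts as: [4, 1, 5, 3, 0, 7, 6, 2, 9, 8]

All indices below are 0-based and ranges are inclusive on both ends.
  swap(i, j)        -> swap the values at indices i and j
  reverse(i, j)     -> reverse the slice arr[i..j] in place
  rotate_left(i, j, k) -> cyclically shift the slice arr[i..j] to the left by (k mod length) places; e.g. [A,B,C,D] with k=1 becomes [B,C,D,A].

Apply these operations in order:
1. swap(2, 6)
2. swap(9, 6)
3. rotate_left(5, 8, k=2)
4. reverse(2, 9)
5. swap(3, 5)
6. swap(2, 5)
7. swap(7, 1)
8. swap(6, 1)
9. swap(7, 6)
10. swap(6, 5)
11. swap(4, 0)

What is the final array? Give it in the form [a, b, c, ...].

After 1 (swap(2, 6)): [4, 1, 6, 3, 0, 7, 5, 2, 9, 8]
After 2 (swap(9, 6)): [4, 1, 6, 3, 0, 7, 8, 2, 9, 5]
After 3 (rotate_left(5, 8, k=2)): [4, 1, 6, 3, 0, 2, 9, 7, 8, 5]
After 4 (reverse(2, 9)): [4, 1, 5, 8, 7, 9, 2, 0, 3, 6]
After 5 (swap(3, 5)): [4, 1, 5, 9, 7, 8, 2, 0, 3, 6]
After 6 (swap(2, 5)): [4, 1, 8, 9, 7, 5, 2, 0, 3, 6]
After 7 (swap(7, 1)): [4, 0, 8, 9, 7, 5, 2, 1, 3, 6]
After 8 (swap(6, 1)): [4, 2, 8, 9, 7, 5, 0, 1, 3, 6]
After 9 (swap(7, 6)): [4, 2, 8, 9, 7, 5, 1, 0, 3, 6]
After 10 (swap(6, 5)): [4, 2, 8, 9, 7, 1, 5, 0, 3, 6]
After 11 (swap(4, 0)): [7, 2, 8, 9, 4, 1, 5, 0, 3, 6]

Answer: [7, 2, 8, 9, 4, 1, 5, 0, 3, 6]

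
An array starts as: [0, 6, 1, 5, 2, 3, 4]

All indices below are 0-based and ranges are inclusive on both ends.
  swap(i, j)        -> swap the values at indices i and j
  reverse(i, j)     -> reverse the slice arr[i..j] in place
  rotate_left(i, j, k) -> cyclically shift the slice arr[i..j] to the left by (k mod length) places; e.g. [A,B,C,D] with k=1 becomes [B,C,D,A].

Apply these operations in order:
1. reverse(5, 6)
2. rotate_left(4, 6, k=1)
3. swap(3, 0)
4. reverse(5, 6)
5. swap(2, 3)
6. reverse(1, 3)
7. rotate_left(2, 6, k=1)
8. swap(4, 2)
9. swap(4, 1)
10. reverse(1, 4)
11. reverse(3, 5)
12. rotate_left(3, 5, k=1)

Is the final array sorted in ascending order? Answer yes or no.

After 1 (reverse(5, 6)): [0, 6, 1, 5, 2, 4, 3]
After 2 (rotate_left(4, 6, k=1)): [0, 6, 1, 5, 4, 3, 2]
After 3 (swap(3, 0)): [5, 6, 1, 0, 4, 3, 2]
After 4 (reverse(5, 6)): [5, 6, 1, 0, 4, 2, 3]
After 5 (swap(2, 3)): [5, 6, 0, 1, 4, 2, 3]
After 6 (reverse(1, 3)): [5, 1, 0, 6, 4, 2, 3]
After 7 (rotate_left(2, 6, k=1)): [5, 1, 6, 4, 2, 3, 0]
After 8 (swap(4, 2)): [5, 1, 2, 4, 6, 3, 0]
After 9 (swap(4, 1)): [5, 6, 2, 4, 1, 3, 0]
After 10 (reverse(1, 4)): [5, 1, 4, 2, 6, 3, 0]
After 11 (reverse(3, 5)): [5, 1, 4, 3, 6, 2, 0]
After 12 (rotate_left(3, 5, k=1)): [5, 1, 4, 6, 2, 3, 0]

Answer: no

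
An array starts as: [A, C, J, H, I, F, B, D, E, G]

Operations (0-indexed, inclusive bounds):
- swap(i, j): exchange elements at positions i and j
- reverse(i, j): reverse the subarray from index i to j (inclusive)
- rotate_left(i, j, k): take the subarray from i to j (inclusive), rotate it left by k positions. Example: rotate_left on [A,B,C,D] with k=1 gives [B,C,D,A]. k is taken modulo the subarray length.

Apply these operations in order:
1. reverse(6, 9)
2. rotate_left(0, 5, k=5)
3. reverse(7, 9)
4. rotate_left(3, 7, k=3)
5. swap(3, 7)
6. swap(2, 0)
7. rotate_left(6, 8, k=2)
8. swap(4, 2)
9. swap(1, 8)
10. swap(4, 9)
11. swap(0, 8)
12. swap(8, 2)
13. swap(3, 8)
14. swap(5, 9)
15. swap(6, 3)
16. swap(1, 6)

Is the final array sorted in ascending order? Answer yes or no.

Answer: yes

Derivation:
After 1 (reverse(6, 9)): [A, C, J, H, I, F, G, E, D, B]
After 2 (rotate_left(0, 5, k=5)): [F, A, C, J, H, I, G, E, D, B]
After 3 (reverse(7, 9)): [F, A, C, J, H, I, G, B, D, E]
After 4 (rotate_left(3, 7, k=3)): [F, A, C, G, B, J, H, I, D, E]
After 5 (swap(3, 7)): [F, A, C, I, B, J, H, G, D, E]
After 6 (swap(2, 0)): [C, A, F, I, B, J, H, G, D, E]
After 7 (rotate_left(6, 8, k=2)): [C, A, F, I, B, J, D, H, G, E]
After 8 (swap(4, 2)): [C, A, B, I, F, J, D, H, G, E]
After 9 (swap(1, 8)): [C, G, B, I, F, J, D, H, A, E]
After 10 (swap(4, 9)): [C, G, B, I, E, J, D, H, A, F]
After 11 (swap(0, 8)): [A, G, B, I, E, J, D, H, C, F]
After 12 (swap(8, 2)): [A, G, C, I, E, J, D, H, B, F]
After 13 (swap(3, 8)): [A, G, C, B, E, J, D, H, I, F]
After 14 (swap(5, 9)): [A, G, C, B, E, F, D, H, I, J]
After 15 (swap(6, 3)): [A, G, C, D, E, F, B, H, I, J]
After 16 (swap(1, 6)): [A, B, C, D, E, F, G, H, I, J]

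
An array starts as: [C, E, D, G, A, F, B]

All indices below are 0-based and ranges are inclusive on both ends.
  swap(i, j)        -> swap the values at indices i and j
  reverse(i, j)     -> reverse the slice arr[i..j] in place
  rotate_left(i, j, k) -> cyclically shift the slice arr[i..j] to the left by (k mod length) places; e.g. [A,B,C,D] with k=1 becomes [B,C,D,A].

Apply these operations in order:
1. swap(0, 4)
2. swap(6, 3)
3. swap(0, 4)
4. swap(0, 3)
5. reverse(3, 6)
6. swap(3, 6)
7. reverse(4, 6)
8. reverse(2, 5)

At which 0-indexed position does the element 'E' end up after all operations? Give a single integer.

After 1 (swap(0, 4)): [A, E, D, G, C, F, B]
After 2 (swap(6, 3)): [A, E, D, B, C, F, G]
After 3 (swap(0, 4)): [C, E, D, B, A, F, G]
After 4 (swap(0, 3)): [B, E, D, C, A, F, G]
After 5 (reverse(3, 6)): [B, E, D, G, F, A, C]
After 6 (swap(3, 6)): [B, E, D, C, F, A, G]
After 7 (reverse(4, 6)): [B, E, D, C, G, A, F]
After 8 (reverse(2, 5)): [B, E, A, G, C, D, F]

Answer: 1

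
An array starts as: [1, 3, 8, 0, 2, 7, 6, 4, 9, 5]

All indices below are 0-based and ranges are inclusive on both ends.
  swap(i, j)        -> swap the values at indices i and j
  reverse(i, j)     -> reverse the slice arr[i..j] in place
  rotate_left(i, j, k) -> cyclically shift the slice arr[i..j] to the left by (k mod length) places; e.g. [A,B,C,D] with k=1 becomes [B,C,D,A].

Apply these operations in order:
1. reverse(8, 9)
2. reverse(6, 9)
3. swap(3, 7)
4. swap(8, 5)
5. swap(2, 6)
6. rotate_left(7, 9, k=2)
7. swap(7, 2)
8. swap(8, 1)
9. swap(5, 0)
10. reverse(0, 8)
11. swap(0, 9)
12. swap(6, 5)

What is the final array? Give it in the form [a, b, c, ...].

Answer: [7, 9, 8, 1, 2, 6, 5, 0, 4, 3]

Derivation:
After 1 (reverse(8, 9)): [1, 3, 8, 0, 2, 7, 6, 4, 5, 9]
After 2 (reverse(6, 9)): [1, 3, 8, 0, 2, 7, 9, 5, 4, 6]
After 3 (swap(3, 7)): [1, 3, 8, 5, 2, 7, 9, 0, 4, 6]
After 4 (swap(8, 5)): [1, 3, 8, 5, 2, 4, 9, 0, 7, 6]
After 5 (swap(2, 6)): [1, 3, 9, 5, 2, 4, 8, 0, 7, 6]
After 6 (rotate_left(7, 9, k=2)): [1, 3, 9, 5, 2, 4, 8, 6, 0, 7]
After 7 (swap(7, 2)): [1, 3, 6, 5, 2, 4, 8, 9, 0, 7]
After 8 (swap(8, 1)): [1, 0, 6, 5, 2, 4, 8, 9, 3, 7]
After 9 (swap(5, 0)): [4, 0, 6, 5, 2, 1, 8, 9, 3, 7]
After 10 (reverse(0, 8)): [3, 9, 8, 1, 2, 5, 6, 0, 4, 7]
After 11 (swap(0, 9)): [7, 9, 8, 1, 2, 5, 6, 0, 4, 3]
After 12 (swap(6, 5)): [7, 9, 8, 1, 2, 6, 5, 0, 4, 3]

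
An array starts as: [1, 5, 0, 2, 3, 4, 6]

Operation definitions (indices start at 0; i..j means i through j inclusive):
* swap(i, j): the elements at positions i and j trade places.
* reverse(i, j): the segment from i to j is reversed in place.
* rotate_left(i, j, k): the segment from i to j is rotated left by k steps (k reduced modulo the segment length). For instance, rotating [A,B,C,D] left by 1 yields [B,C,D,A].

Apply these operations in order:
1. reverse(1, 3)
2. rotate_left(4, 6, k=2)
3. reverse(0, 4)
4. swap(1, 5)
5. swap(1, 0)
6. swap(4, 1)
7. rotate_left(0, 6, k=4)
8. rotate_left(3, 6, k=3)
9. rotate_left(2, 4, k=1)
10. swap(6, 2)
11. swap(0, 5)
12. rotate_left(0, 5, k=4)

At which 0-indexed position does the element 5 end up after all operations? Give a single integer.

Answer: 3

Derivation:
After 1 (reverse(1, 3)): [1, 2, 0, 5, 3, 4, 6]
After 2 (rotate_left(4, 6, k=2)): [1, 2, 0, 5, 6, 3, 4]
After 3 (reverse(0, 4)): [6, 5, 0, 2, 1, 3, 4]
After 4 (swap(1, 5)): [6, 3, 0, 2, 1, 5, 4]
After 5 (swap(1, 0)): [3, 6, 0, 2, 1, 5, 4]
After 6 (swap(4, 1)): [3, 1, 0, 2, 6, 5, 4]
After 7 (rotate_left(0, 6, k=4)): [6, 5, 4, 3, 1, 0, 2]
After 8 (rotate_left(3, 6, k=3)): [6, 5, 4, 2, 3, 1, 0]
After 9 (rotate_left(2, 4, k=1)): [6, 5, 2, 3, 4, 1, 0]
After 10 (swap(6, 2)): [6, 5, 0, 3, 4, 1, 2]
After 11 (swap(0, 5)): [1, 5, 0, 3, 4, 6, 2]
After 12 (rotate_left(0, 5, k=4)): [4, 6, 1, 5, 0, 3, 2]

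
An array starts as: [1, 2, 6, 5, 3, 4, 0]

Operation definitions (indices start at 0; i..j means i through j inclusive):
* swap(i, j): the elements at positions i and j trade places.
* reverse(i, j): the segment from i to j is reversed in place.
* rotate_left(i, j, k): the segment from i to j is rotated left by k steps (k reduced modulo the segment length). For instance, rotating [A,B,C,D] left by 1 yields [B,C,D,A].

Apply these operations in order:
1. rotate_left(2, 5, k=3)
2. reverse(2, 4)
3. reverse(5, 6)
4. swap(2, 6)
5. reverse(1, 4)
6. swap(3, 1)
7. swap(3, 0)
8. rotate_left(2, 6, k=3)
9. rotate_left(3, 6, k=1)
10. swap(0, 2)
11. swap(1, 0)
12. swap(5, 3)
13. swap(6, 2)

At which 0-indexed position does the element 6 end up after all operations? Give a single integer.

After 1 (rotate_left(2, 5, k=3)): [1, 2, 4, 6, 5, 3, 0]
After 2 (reverse(2, 4)): [1, 2, 5, 6, 4, 3, 0]
After 3 (reverse(5, 6)): [1, 2, 5, 6, 4, 0, 3]
After 4 (swap(2, 6)): [1, 2, 3, 6, 4, 0, 5]
After 5 (reverse(1, 4)): [1, 4, 6, 3, 2, 0, 5]
After 6 (swap(3, 1)): [1, 3, 6, 4, 2, 0, 5]
After 7 (swap(3, 0)): [4, 3, 6, 1, 2, 0, 5]
After 8 (rotate_left(2, 6, k=3)): [4, 3, 0, 5, 6, 1, 2]
After 9 (rotate_left(3, 6, k=1)): [4, 3, 0, 6, 1, 2, 5]
After 10 (swap(0, 2)): [0, 3, 4, 6, 1, 2, 5]
After 11 (swap(1, 0)): [3, 0, 4, 6, 1, 2, 5]
After 12 (swap(5, 3)): [3, 0, 4, 2, 1, 6, 5]
After 13 (swap(6, 2)): [3, 0, 5, 2, 1, 6, 4]

Answer: 5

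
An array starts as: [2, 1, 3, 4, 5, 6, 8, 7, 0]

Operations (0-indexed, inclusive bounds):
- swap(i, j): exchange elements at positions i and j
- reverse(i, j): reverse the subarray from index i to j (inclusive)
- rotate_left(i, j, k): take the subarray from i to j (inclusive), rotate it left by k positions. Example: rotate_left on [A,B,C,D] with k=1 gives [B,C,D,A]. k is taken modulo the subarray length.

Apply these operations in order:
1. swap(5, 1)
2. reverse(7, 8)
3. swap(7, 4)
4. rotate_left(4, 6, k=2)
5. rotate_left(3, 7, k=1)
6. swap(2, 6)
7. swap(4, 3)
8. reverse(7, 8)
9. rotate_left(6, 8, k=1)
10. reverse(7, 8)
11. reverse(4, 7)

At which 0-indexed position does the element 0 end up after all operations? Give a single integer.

After 1 (swap(5, 1)): [2, 6, 3, 4, 5, 1, 8, 7, 0]
After 2 (reverse(7, 8)): [2, 6, 3, 4, 5, 1, 8, 0, 7]
After 3 (swap(7, 4)): [2, 6, 3, 4, 0, 1, 8, 5, 7]
After 4 (rotate_left(4, 6, k=2)): [2, 6, 3, 4, 8, 0, 1, 5, 7]
After 5 (rotate_left(3, 7, k=1)): [2, 6, 3, 8, 0, 1, 5, 4, 7]
After 6 (swap(2, 6)): [2, 6, 5, 8, 0, 1, 3, 4, 7]
After 7 (swap(4, 3)): [2, 6, 5, 0, 8, 1, 3, 4, 7]
After 8 (reverse(7, 8)): [2, 6, 5, 0, 8, 1, 3, 7, 4]
After 9 (rotate_left(6, 8, k=1)): [2, 6, 5, 0, 8, 1, 7, 4, 3]
After 10 (reverse(7, 8)): [2, 6, 5, 0, 8, 1, 7, 3, 4]
After 11 (reverse(4, 7)): [2, 6, 5, 0, 3, 7, 1, 8, 4]

Answer: 3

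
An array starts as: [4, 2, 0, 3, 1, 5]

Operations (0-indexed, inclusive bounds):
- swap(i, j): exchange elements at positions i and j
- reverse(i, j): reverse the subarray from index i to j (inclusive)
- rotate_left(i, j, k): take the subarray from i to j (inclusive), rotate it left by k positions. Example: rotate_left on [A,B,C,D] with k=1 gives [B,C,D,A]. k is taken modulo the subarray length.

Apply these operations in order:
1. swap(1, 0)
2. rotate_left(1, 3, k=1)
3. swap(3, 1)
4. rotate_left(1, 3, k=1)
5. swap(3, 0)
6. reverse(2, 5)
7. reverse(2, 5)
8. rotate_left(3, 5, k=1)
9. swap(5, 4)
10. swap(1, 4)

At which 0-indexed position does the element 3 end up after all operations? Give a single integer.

Answer: 4

Derivation:
After 1 (swap(1, 0)): [2, 4, 0, 3, 1, 5]
After 2 (rotate_left(1, 3, k=1)): [2, 0, 3, 4, 1, 5]
After 3 (swap(3, 1)): [2, 4, 3, 0, 1, 5]
After 4 (rotate_left(1, 3, k=1)): [2, 3, 0, 4, 1, 5]
After 5 (swap(3, 0)): [4, 3, 0, 2, 1, 5]
After 6 (reverse(2, 5)): [4, 3, 5, 1, 2, 0]
After 7 (reverse(2, 5)): [4, 3, 0, 2, 1, 5]
After 8 (rotate_left(3, 5, k=1)): [4, 3, 0, 1, 5, 2]
After 9 (swap(5, 4)): [4, 3, 0, 1, 2, 5]
After 10 (swap(1, 4)): [4, 2, 0, 1, 3, 5]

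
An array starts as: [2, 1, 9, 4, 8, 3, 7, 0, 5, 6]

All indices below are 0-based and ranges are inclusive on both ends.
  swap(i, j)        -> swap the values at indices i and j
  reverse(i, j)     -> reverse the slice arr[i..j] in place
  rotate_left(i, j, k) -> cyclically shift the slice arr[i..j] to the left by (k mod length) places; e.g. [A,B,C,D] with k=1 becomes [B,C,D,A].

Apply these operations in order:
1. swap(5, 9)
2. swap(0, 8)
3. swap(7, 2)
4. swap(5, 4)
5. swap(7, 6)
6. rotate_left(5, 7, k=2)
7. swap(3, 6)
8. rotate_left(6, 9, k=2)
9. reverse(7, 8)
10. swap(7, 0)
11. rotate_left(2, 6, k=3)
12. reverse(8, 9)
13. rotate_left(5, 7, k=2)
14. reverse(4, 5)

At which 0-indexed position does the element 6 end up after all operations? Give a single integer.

Answer: 7

Derivation:
After 1 (swap(5, 9)): [2, 1, 9, 4, 8, 6, 7, 0, 5, 3]
After 2 (swap(0, 8)): [5, 1, 9, 4, 8, 6, 7, 0, 2, 3]
After 3 (swap(7, 2)): [5, 1, 0, 4, 8, 6, 7, 9, 2, 3]
After 4 (swap(5, 4)): [5, 1, 0, 4, 6, 8, 7, 9, 2, 3]
After 5 (swap(7, 6)): [5, 1, 0, 4, 6, 8, 9, 7, 2, 3]
After 6 (rotate_left(5, 7, k=2)): [5, 1, 0, 4, 6, 7, 8, 9, 2, 3]
After 7 (swap(3, 6)): [5, 1, 0, 8, 6, 7, 4, 9, 2, 3]
After 8 (rotate_left(6, 9, k=2)): [5, 1, 0, 8, 6, 7, 2, 3, 4, 9]
After 9 (reverse(7, 8)): [5, 1, 0, 8, 6, 7, 2, 4, 3, 9]
After 10 (swap(7, 0)): [4, 1, 0, 8, 6, 7, 2, 5, 3, 9]
After 11 (rotate_left(2, 6, k=3)): [4, 1, 7, 2, 0, 8, 6, 5, 3, 9]
After 12 (reverse(8, 9)): [4, 1, 7, 2, 0, 8, 6, 5, 9, 3]
After 13 (rotate_left(5, 7, k=2)): [4, 1, 7, 2, 0, 5, 8, 6, 9, 3]
After 14 (reverse(4, 5)): [4, 1, 7, 2, 5, 0, 8, 6, 9, 3]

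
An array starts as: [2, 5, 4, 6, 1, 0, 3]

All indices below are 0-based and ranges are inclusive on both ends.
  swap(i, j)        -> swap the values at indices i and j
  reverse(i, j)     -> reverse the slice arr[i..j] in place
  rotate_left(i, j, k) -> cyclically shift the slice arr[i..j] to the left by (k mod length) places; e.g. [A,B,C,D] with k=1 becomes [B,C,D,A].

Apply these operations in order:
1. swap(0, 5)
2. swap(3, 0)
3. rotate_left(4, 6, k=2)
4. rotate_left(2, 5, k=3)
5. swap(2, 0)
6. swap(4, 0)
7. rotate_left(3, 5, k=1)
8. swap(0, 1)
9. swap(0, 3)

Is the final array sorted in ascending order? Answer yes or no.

Answer: no

Derivation:
After 1 (swap(0, 5)): [0, 5, 4, 6, 1, 2, 3]
After 2 (swap(3, 0)): [6, 5, 4, 0, 1, 2, 3]
After 3 (rotate_left(4, 6, k=2)): [6, 5, 4, 0, 3, 1, 2]
After 4 (rotate_left(2, 5, k=3)): [6, 5, 1, 4, 0, 3, 2]
After 5 (swap(2, 0)): [1, 5, 6, 4, 0, 3, 2]
After 6 (swap(4, 0)): [0, 5, 6, 4, 1, 3, 2]
After 7 (rotate_left(3, 5, k=1)): [0, 5, 6, 1, 3, 4, 2]
After 8 (swap(0, 1)): [5, 0, 6, 1, 3, 4, 2]
After 9 (swap(0, 3)): [1, 0, 6, 5, 3, 4, 2]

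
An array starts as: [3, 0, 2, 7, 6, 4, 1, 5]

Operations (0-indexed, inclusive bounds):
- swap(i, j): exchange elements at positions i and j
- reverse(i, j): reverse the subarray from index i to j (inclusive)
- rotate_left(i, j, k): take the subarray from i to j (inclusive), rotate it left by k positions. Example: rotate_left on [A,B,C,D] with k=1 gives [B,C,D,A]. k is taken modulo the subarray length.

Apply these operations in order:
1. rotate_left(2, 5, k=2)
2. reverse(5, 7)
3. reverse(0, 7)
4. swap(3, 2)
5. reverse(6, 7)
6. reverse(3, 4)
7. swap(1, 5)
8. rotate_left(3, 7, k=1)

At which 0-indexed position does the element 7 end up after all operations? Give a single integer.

After 1 (rotate_left(2, 5, k=2)): [3, 0, 6, 4, 2, 7, 1, 5]
After 2 (reverse(5, 7)): [3, 0, 6, 4, 2, 5, 1, 7]
After 3 (reverse(0, 7)): [7, 1, 5, 2, 4, 6, 0, 3]
After 4 (swap(3, 2)): [7, 1, 2, 5, 4, 6, 0, 3]
After 5 (reverse(6, 7)): [7, 1, 2, 5, 4, 6, 3, 0]
After 6 (reverse(3, 4)): [7, 1, 2, 4, 5, 6, 3, 0]
After 7 (swap(1, 5)): [7, 6, 2, 4, 5, 1, 3, 0]
After 8 (rotate_left(3, 7, k=1)): [7, 6, 2, 5, 1, 3, 0, 4]

Answer: 0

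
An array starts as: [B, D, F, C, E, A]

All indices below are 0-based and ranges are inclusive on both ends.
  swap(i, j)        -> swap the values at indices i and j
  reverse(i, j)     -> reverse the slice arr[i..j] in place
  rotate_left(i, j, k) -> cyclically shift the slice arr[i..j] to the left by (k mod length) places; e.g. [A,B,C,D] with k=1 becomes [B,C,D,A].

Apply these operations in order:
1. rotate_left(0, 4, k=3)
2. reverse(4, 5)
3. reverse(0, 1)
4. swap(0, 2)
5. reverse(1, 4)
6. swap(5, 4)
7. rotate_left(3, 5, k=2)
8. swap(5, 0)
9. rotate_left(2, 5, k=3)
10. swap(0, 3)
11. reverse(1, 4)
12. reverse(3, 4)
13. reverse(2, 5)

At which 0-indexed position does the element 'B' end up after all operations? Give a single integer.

After 1 (rotate_left(0, 4, k=3)): [C, E, B, D, F, A]
After 2 (reverse(4, 5)): [C, E, B, D, A, F]
After 3 (reverse(0, 1)): [E, C, B, D, A, F]
After 4 (swap(0, 2)): [B, C, E, D, A, F]
After 5 (reverse(1, 4)): [B, A, D, E, C, F]
After 6 (swap(5, 4)): [B, A, D, E, F, C]
After 7 (rotate_left(3, 5, k=2)): [B, A, D, C, E, F]
After 8 (swap(5, 0)): [F, A, D, C, E, B]
After 9 (rotate_left(2, 5, k=3)): [F, A, B, D, C, E]
After 10 (swap(0, 3)): [D, A, B, F, C, E]
After 11 (reverse(1, 4)): [D, C, F, B, A, E]
After 12 (reverse(3, 4)): [D, C, F, A, B, E]
After 13 (reverse(2, 5)): [D, C, E, B, A, F]

Answer: 3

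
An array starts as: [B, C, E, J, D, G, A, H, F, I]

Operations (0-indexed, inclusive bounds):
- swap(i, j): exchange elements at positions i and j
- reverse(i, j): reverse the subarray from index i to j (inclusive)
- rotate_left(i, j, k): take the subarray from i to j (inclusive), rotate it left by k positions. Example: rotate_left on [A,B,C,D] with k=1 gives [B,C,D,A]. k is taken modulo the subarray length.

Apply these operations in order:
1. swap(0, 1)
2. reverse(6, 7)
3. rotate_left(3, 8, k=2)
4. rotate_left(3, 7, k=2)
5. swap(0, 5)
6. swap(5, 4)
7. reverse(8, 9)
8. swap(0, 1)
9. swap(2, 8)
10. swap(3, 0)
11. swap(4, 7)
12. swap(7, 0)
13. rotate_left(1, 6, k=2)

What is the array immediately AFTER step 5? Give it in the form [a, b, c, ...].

After 1 (swap(0, 1)): [C, B, E, J, D, G, A, H, F, I]
After 2 (reverse(6, 7)): [C, B, E, J, D, G, H, A, F, I]
After 3 (rotate_left(3, 8, k=2)): [C, B, E, G, H, A, F, J, D, I]
After 4 (rotate_left(3, 7, k=2)): [C, B, E, A, F, J, G, H, D, I]
After 5 (swap(0, 5)): [J, B, E, A, F, C, G, H, D, I]

Answer: [J, B, E, A, F, C, G, H, D, I]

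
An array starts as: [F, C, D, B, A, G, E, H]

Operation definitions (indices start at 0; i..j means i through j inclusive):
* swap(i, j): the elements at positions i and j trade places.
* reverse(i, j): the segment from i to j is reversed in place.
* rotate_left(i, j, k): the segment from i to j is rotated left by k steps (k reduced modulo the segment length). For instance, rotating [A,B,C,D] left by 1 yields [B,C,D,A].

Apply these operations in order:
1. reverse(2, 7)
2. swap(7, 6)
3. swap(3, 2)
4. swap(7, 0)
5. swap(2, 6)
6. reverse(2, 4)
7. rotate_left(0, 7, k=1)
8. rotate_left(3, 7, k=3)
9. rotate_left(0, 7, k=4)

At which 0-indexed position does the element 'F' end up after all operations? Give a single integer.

Answer: 7

Derivation:
After 1 (reverse(2, 7)): [F, C, H, E, G, A, B, D]
After 2 (swap(7, 6)): [F, C, H, E, G, A, D, B]
After 3 (swap(3, 2)): [F, C, E, H, G, A, D, B]
After 4 (swap(7, 0)): [B, C, E, H, G, A, D, F]
After 5 (swap(2, 6)): [B, C, D, H, G, A, E, F]
After 6 (reverse(2, 4)): [B, C, G, H, D, A, E, F]
After 7 (rotate_left(0, 7, k=1)): [C, G, H, D, A, E, F, B]
After 8 (rotate_left(3, 7, k=3)): [C, G, H, F, B, D, A, E]
After 9 (rotate_left(0, 7, k=4)): [B, D, A, E, C, G, H, F]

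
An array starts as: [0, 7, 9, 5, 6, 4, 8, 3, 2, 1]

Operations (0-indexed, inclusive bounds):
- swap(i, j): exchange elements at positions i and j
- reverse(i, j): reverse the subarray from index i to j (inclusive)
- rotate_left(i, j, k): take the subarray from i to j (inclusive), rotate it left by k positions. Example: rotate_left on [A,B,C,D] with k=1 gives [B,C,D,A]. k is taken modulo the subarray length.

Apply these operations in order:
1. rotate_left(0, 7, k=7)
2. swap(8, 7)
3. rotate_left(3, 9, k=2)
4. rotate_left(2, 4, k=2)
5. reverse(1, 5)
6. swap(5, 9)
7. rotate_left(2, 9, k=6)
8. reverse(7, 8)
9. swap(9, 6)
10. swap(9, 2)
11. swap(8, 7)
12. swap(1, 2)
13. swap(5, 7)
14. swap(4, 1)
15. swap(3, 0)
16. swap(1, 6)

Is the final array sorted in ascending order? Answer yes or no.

Answer: yes

Derivation:
After 1 (rotate_left(0, 7, k=7)): [3, 0, 7, 9, 5, 6, 4, 8, 2, 1]
After 2 (swap(8, 7)): [3, 0, 7, 9, 5, 6, 4, 2, 8, 1]
After 3 (rotate_left(3, 9, k=2)): [3, 0, 7, 6, 4, 2, 8, 1, 9, 5]
After 4 (rotate_left(2, 4, k=2)): [3, 0, 4, 7, 6, 2, 8, 1, 9, 5]
After 5 (reverse(1, 5)): [3, 2, 6, 7, 4, 0, 8, 1, 9, 5]
After 6 (swap(5, 9)): [3, 2, 6, 7, 4, 5, 8, 1, 9, 0]
After 7 (rotate_left(2, 9, k=6)): [3, 2, 9, 0, 6, 7, 4, 5, 8, 1]
After 8 (reverse(7, 8)): [3, 2, 9, 0, 6, 7, 4, 8, 5, 1]
After 9 (swap(9, 6)): [3, 2, 9, 0, 6, 7, 1, 8, 5, 4]
After 10 (swap(9, 2)): [3, 2, 4, 0, 6, 7, 1, 8, 5, 9]
After 11 (swap(8, 7)): [3, 2, 4, 0, 6, 7, 1, 5, 8, 9]
After 12 (swap(1, 2)): [3, 4, 2, 0, 6, 7, 1, 5, 8, 9]
After 13 (swap(5, 7)): [3, 4, 2, 0, 6, 5, 1, 7, 8, 9]
After 14 (swap(4, 1)): [3, 6, 2, 0, 4, 5, 1, 7, 8, 9]
After 15 (swap(3, 0)): [0, 6, 2, 3, 4, 5, 1, 7, 8, 9]
After 16 (swap(1, 6)): [0, 1, 2, 3, 4, 5, 6, 7, 8, 9]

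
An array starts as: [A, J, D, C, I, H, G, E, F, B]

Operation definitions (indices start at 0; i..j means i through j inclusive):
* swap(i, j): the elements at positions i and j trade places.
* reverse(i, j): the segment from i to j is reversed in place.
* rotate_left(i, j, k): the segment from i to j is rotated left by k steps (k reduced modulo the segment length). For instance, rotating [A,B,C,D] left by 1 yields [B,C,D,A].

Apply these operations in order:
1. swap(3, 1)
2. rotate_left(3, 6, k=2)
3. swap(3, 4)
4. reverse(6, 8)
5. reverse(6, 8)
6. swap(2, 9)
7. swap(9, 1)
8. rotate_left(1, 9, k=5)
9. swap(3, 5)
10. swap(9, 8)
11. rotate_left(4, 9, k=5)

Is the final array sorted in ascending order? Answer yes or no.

After 1 (swap(3, 1)): [A, C, D, J, I, H, G, E, F, B]
After 2 (rotate_left(3, 6, k=2)): [A, C, D, H, G, J, I, E, F, B]
After 3 (swap(3, 4)): [A, C, D, G, H, J, I, E, F, B]
After 4 (reverse(6, 8)): [A, C, D, G, H, J, F, E, I, B]
After 5 (reverse(6, 8)): [A, C, D, G, H, J, I, E, F, B]
After 6 (swap(2, 9)): [A, C, B, G, H, J, I, E, F, D]
After 7 (swap(9, 1)): [A, D, B, G, H, J, I, E, F, C]
After 8 (rotate_left(1, 9, k=5)): [A, I, E, F, C, D, B, G, H, J]
After 9 (swap(3, 5)): [A, I, E, D, C, F, B, G, H, J]
After 10 (swap(9, 8)): [A, I, E, D, C, F, B, G, J, H]
After 11 (rotate_left(4, 9, k=5)): [A, I, E, D, H, C, F, B, G, J]

Answer: no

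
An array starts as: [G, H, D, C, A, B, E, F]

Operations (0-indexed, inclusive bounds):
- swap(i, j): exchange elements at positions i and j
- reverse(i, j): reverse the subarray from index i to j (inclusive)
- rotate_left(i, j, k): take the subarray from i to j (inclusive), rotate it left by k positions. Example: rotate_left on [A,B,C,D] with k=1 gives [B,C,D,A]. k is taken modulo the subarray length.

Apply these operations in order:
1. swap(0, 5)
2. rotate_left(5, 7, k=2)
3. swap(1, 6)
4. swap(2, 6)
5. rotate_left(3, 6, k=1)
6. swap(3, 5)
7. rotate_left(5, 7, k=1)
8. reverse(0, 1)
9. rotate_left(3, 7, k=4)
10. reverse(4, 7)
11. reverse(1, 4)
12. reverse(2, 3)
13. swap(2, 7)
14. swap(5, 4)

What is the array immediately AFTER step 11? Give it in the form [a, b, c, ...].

After 1 (swap(0, 5)): [B, H, D, C, A, G, E, F]
After 2 (rotate_left(5, 7, k=2)): [B, H, D, C, A, F, G, E]
After 3 (swap(1, 6)): [B, G, D, C, A, F, H, E]
After 4 (swap(2, 6)): [B, G, H, C, A, F, D, E]
After 5 (rotate_left(3, 6, k=1)): [B, G, H, A, F, D, C, E]
After 6 (swap(3, 5)): [B, G, H, D, F, A, C, E]
After 7 (rotate_left(5, 7, k=1)): [B, G, H, D, F, C, E, A]
After 8 (reverse(0, 1)): [G, B, H, D, F, C, E, A]
After 9 (rotate_left(3, 7, k=4)): [G, B, H, A, D, F, C, E]
After 10 (reverse(4, 7)): [G, B, H, A, E, C, F, D]
After 11 (reverse(1, 4)): [G, E, A, H, B, C, F, D]

Answer: [G, E, A, H, B, C, F, D]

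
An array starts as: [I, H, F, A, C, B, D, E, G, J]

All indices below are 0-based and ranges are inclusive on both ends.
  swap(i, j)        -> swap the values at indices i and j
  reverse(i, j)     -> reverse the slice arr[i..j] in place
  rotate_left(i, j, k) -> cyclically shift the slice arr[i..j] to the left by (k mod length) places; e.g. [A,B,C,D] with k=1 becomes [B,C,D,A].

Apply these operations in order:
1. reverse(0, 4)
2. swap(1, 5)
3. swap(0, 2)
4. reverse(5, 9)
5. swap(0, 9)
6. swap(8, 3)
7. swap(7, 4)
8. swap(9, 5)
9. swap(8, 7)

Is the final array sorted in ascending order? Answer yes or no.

Answer: yes

Derivation:
After 1 (reverse(0, 4)): [C, A, F, H, I, B, D, E, G, J]
After 2 (swap(1, 5)): [C, B, F, H, I, A, D, E, G, J]
After 3 (swap(0, 2)): [F, B, C, H, I, A, D, E, G, J]
After 4 (reverse(5, 9)): [F, B, C, H, I, J, G, E, D, A]
After 5 (swap(0, 9)): [A, B, C, H, I, J, G, E, D, F]
After 6 (swap(8, 3)): [A, B, C, D, I, J, G, E, H, F]
After 7 (swap(7, 4)): [A, B, C, D, E, J, G, I, H, F]
After 8 (swap(9, 5)): [A, B, C, D, E, F, G, I, H, J]
After 9 (swap(8, 7)): [A, B, C, D, E, F, G, H, I, J]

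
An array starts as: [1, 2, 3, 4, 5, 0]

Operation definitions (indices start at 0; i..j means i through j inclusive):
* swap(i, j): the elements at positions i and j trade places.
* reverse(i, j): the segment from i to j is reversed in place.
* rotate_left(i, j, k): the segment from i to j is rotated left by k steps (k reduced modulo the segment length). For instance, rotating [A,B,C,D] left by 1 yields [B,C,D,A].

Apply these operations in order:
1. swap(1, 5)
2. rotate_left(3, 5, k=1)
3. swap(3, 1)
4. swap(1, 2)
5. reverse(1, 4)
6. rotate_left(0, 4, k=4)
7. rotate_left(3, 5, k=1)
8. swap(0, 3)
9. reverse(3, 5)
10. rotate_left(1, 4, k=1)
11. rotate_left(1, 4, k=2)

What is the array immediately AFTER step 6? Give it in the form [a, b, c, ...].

Answer: [3, 1, 2, 0, 5, 4]

Derivation:
After 1 (swap(1, 5)): [1, 0, 3, 4, 5, 2]
After 2 (rotate_left(3, 5, k=1)): [1, 0, 3, 5, 2, 4]
After 3 (swap(3, 1)): [1, 5, 3, 0, 2, 4]
After 4 (swap(1, 2)): [1, 3, 5, 0, 2, 4]
After 5 (reverse(1, 4)): [1, 2, 0, 5, 3, 4]
After 6 (rotate_left(0, 4, k=4)): [3, 1, 2, 0, 5, 4]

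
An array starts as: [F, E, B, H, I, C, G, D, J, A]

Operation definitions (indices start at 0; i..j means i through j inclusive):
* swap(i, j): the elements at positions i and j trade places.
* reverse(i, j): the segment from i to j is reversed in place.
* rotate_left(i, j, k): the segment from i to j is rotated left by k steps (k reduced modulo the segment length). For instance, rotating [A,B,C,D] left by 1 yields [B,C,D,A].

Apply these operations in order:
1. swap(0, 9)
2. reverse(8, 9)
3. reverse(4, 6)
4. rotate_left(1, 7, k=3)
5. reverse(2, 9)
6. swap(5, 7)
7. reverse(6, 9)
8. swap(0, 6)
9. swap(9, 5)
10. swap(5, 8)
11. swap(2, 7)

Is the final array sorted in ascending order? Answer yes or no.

Answer: no

Derivation:
After 1 (swap(0, 9)): [A, E, B, H, I, C, G, D, J, F]
After 2 (reverse(8, 9)): [A, E, B, H, I, C, G, D, F, J]
After 3 (reverse(4, 6)): [A, E, B, H, G, C, I, D, F, J]
After 4 (rotate_left(1, 7, k=3)): [A, G, C, I, D, E, B, H, F, J]
After 5 (reverse(2, 9)): [A, G, J, F, H, B, E, D, I, C]
After 6 (swap(5, 7)): [A, G, J, F, H, D, E, B, I, C]
After 7 (reverse(6, 9)): [A, G, J, F, H, D, C, I, B, E]
After 8 (swap(0, 6)): [C, G, J, F, H, D, A, I, B, E]
After 9 (swap(9, 5)): [C, G, J, F, H, E, A, I, B, D]
After 10 (swap(5, 8)): [C, G, J, F, H, B, A, I, E, D]
After 11 (swap(2, 7)): [C, G, I, F, H, B, A, J, E, D]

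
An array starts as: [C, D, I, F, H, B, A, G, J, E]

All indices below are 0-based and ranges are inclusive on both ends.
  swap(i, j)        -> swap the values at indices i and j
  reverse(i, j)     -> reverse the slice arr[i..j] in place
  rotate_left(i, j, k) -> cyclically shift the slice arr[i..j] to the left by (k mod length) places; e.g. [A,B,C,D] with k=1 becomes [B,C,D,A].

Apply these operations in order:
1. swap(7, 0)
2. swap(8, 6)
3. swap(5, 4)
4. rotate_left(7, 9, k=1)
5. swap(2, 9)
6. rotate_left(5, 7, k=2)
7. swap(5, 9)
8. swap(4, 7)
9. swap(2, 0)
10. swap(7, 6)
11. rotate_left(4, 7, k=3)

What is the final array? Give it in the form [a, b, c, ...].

Answer: [C, D, G, F, H, J, I, B, E, A]

Derivation:
After 1 (swap(7, 0)): [G, D, I, F, H, B, A, C, J, E]
After 2 (swap(8, 6)): [G, D, I, F, H, B, J, C, A, E]
After 3 (swap(5, 4)): [G, D, I, F, B, H, J, C, A, E]
After 4 (rotate_left(7, 9, k=1)): [G, D, I, F, B, H, J, A, E, C]
After 5 (swap(2, 9)): [G, D, C, F, B, H, J, A, E, I]
After 6 (rotate_left(5, 7, k=2)): [G, D, C, F, B, A, H, J, E, I]
After 7 (swap(5, 9)): [G, D, C, F, B, I, H, J, E, A]
After 8 (swap(4, 7)): [G, D, C, F, J, I, H, B, E, A]
After 9 (swap(2, 0)): [C, D, G, F, J, I, H, B, E, A]
After 10 (swap(7, 6)): [C, D, G, F, J, I, B, H, E, A]
After 11 (rotate_left(4, 7, k=3)): [C, D, G, F, H, J, I, B, E, A]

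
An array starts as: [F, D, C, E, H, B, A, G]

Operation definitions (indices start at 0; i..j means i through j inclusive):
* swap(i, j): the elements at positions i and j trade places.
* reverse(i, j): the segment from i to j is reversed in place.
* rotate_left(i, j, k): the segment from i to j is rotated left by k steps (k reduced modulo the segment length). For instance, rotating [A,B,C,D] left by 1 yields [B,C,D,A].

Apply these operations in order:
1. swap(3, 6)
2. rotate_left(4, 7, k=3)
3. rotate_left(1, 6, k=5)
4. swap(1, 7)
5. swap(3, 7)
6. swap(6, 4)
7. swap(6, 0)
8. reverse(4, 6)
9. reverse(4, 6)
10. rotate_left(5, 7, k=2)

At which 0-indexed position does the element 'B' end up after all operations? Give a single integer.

Answer: 3

Derivation:
After 1 (swap(3, 6)): [F, D, C, A, H, B, E, G]
After 2 (rotate_left(4, 7, k=3)): [F, D, C, A, G, H, B, E]
After 3 (rotate_left(1, 6, k=5)): [F, B, D, C, A, G, H, E]
After 4 (swap(1, 7)): [F, E, D, C, A, G, H, B]
After 5 (swap(3, 7)): [F, E, D, B, A, G, H, C]
After 6 (swap(6, 4)): [F, E, D, B, H, G, A, C]
After 7 (swap(6, 0)): [A, E, D, B, H, G, F, C]
After 8 (reverse(4, 6)): [A, E, D, B, F, G, H, C]
After 9 (reverse(4, 6)): [A, E, D, B, H, G, F, C]
After 10 (rotate_left(5, 7, k=2)): [A, E, D, B, H, C, G, F]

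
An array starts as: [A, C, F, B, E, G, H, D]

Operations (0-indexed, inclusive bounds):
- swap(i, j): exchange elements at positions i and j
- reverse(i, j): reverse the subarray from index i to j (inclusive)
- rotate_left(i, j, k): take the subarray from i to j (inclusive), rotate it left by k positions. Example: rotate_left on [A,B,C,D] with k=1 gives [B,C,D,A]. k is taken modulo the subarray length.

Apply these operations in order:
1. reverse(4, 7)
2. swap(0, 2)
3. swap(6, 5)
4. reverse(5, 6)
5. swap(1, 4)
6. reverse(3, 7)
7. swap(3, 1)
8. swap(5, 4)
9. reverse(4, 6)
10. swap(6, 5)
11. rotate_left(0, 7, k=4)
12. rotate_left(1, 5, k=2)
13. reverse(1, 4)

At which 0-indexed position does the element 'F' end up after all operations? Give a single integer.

Answer: 3

Derivation:
After 1 (reverse(4, 7)): [A, C, F, B, D, H, G, E]
After 2 (swap(0, 2)): [F, C, A, B, D, H, G, E]
After 3 (swap(6, 5)): [F, C, A, B, D, G, H, E]
After 4 (reverse(5, 6)): [F, C, A, B, D, H, G, E]
After 5 (swap(1, 4)): [F, D, A, B, C, H, G, E]
After 6 (reverse(3, 7)): [F, D, A, E, G, H, C, B]
After 7 (swap(3, 1)): [F, E, A, D, G, H, C, B]
After 8 (swap(5, 4)): [F, E, A, D, H, G, C, B]
After 9 (reverse(4, 6)): [F, E, A, D, C, G, H, B]
After 10 (swap(6, 5)): [F, E, A, D, C, H, G, B]
After 11 (rotate_left(0, 7, k=4)): [C, H, G, B, F, E, A, D]
After 12 (rotate_left(1, 5, k=2)): [C, B, F, E, H, G, A, D]
After 13 (reverse(1, 4)): [C, H, E, F, B, G, A, D]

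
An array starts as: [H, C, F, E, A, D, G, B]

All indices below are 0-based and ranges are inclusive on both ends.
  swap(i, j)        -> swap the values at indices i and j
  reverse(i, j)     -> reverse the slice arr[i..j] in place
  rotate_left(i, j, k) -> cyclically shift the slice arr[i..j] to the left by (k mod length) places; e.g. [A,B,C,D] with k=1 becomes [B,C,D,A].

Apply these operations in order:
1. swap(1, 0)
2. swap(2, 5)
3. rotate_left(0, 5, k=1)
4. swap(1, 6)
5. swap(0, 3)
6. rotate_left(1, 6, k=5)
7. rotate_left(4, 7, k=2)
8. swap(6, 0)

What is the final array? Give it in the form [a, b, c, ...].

After 1 (swap(1, 0)): [C, H, F, E, A, D, G, B]
After 2 (swap(2, 5)): [C, H, D, E, A, F, G, B]
After 3 (rotate_left(0, 5, k=1)): [H, D, E, A, F, C, G, B]
After 4 (swap(1, 6)): [H, G, E, A, F, C, D, B]
After 5 (swap(0, 3)): [A, G, E, H, F, C, D, B]
After 6 (rotate_left(1, 6, k=5)): [A, D, G, E, H, F, C, B]
After 7 (rotate_left(4, 7, k=2)): [A, D, G, E, C, B, H, F]
After 8 (swap(6, 0)): [H, D, G, E, C, B, A, F]

Answer: [H, D, G, E, C, B, A, F]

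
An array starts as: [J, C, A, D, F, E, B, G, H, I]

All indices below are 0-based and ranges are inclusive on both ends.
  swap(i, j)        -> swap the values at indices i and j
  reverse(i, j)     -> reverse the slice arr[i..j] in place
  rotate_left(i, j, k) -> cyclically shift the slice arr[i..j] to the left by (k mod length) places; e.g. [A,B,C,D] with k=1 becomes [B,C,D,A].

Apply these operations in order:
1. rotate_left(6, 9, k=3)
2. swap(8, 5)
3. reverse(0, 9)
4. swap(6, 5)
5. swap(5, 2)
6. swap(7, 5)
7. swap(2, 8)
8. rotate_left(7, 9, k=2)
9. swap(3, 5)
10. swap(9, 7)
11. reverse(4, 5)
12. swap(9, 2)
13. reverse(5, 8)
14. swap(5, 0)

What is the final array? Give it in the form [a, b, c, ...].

Answer: [B, E, J, A, I, H, D, F, G, C]

Derivation:
After 1 (rotate_left(6, 9, k=3)): [J, C, A, D, F, E, I, B, G, H]
After 2 (swap(8, 5)): [J, C, A, D, F, G, I, B, E, H]
After 3 (reverse(0, 9)): [H, E, B, I, G, F, D, A, C, J]
After 4 (swap(6, 5)): [H, E, B, I, G, D, F, A, C, J]
After 5 (swap(5, 2)): [H, E, D, I, G, B, F, A, C, J]
After 6 (swap(7, 5)): [H, E, D, I, G, A, F, B, C, J]
After 7 (swap(2, 8)): [H, E, C, I, G, A, F, B, D, J]
After 8 (rotate_left(7, 9, k=2)): [H, E, C, I, G, A, F, J, B, D]
After 9 (swap(3, 5)): [H, E, C, A, G, I, F, J, B, D]
After 10 (swap(9, 7)): [H, E, C, A, G, I, F, D, B, J]
After 11 (reverse(4, 5)): [H, E, C, A, I, G, F, D, B, J]
After 12 (swap(9, 2)): [H, E, J, A, I, G, F, D, B, C]
After 13 (reverse(5, 8)): [H, E, J, A, I, B, D, F, G, C]
After 14 (swap(5, 0)): [B, E, J, A, I, H, D, F, G, C]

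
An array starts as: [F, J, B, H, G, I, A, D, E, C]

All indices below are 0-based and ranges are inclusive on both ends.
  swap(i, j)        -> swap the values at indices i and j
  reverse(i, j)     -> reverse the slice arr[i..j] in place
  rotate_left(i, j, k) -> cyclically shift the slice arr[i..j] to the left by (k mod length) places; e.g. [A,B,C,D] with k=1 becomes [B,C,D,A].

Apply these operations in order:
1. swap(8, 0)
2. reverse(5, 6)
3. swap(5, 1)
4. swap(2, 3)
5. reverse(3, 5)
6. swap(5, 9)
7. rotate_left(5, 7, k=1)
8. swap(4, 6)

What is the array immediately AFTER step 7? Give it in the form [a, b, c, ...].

Answer: [E, A, H, J, G, I, D, C, F, B]

Derivation:
After 1 (swap(8, 0)): [E, J, B, H, G, I, A, D, F, C]
After 2 (reverse(5, 6)): [E, J, B, H, G, A, I, D, F, C]
After 3 (swap(5, 1)): [E, A, B, H, G, J, I, D, F, C]
After 4 (swap(2, 3)): [E, A, H, B, G, J, I, D, F, C]
After 5 (reverse(3, 5)): [E, A, H, J, G, B, I, D, F, C]
After 6 (swap(5, 9)): [E, A, H, J, G, C, I, D, F, B]
After 7 (rotate_left(5, 7, k=1)): [E, A, H, J, G, I, D, C, F, B]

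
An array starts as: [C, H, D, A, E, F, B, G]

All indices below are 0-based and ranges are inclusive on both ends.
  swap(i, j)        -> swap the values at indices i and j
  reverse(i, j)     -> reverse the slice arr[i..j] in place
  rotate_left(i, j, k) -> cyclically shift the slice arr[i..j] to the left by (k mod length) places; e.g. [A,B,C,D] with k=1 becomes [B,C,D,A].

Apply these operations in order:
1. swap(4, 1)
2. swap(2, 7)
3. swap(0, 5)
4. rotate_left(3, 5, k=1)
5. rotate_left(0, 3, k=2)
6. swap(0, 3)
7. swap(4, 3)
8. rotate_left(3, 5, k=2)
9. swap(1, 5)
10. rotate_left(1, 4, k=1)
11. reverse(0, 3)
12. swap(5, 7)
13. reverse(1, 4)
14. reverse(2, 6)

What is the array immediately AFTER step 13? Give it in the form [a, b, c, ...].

After 1 (swap(4, 1)): [C, E, D, A, H, F, B, G]
After 2 (swap(2, 7)): [C, E, G, A, H, F, B, D]
After 3 (swap(0, 5)): [F, E, G, A, H, C, B, D]
After 4 (rotate_left(3, 5, k=1)): [F, E, G, H, C, A, B, D]
After 5 (rotate_left(0, 3, k=2)): [G, H, F, E, C, A, B, D]
After 6 (swap(0, 3)): [E, H, F, G, C, A, B, D]
After 7 (swap(4, 3)): [E, H, F, C, G, A, B, D]
After 8 (rotate_left(3, 5, k=2)): [E, H, F, A, C, G, B, D]
After 9 (swap(1, 5)): [E, G, F, A, C, H, B, D]
After 10 (rotate_left(1, 4, k=1)): [E, F, A, C, G, H, B, D]
After 11 (reverse(0, 3)): [C, A, F, E, G, H, B, D]
After 12 (swap(5, 7)): [C, A, F, E, G, D, B, H]
After 13 (reverse(1, 4)): [C, G, E, F, A, D, B, H]

Answer: [C, G, E, F, A, D, B, H]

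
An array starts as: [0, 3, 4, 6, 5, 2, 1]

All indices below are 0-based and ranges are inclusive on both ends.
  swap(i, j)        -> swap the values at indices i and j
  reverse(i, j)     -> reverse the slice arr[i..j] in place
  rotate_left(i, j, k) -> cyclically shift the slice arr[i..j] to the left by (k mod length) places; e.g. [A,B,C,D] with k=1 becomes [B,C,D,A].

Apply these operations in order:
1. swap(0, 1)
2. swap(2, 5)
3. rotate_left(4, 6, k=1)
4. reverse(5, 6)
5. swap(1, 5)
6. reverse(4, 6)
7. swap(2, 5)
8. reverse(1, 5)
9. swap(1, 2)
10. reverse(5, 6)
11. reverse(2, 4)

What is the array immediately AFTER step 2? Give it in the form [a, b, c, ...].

Answer: [3, 0, 2, 6, 5, 4, 1]

Derivation:
After 1 (swap(0, 1)): [3, 0, 4, 6, 5, 2, 1]
After 2 (swap(2, 5)): [3, 0, 2, 6, 5, 4, 1]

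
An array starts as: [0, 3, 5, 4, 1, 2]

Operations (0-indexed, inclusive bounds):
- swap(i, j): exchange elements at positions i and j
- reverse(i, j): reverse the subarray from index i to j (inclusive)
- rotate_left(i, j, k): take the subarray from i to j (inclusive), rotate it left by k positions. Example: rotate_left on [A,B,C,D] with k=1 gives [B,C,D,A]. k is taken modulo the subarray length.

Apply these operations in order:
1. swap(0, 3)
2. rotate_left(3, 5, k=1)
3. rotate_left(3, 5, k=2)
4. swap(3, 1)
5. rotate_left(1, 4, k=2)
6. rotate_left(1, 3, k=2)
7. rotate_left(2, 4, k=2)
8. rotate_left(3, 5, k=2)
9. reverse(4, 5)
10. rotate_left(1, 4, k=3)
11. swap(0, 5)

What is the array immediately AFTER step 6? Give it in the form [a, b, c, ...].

After 1 (swap(0, 3)): [4, 3, 5, 0, 1, 2]
After 2 (rotate_left(3, 5, k=1)): [4, 3, 5, 1, 2, 0]
After 3 (rotate_left(3, 5, k=2)): [4, 3, 5, 0, 1, 2]
After 4 (swap(3, 1)): [4, 0, 5, 3, 1, 2]
After 5 (rotate_left(1, 4, k=2)): [4, 3, 1, 0, 5, 2]
After 6 (rotate_left(1, 3, k=2)): [4, 0, 3, 1, 5, 2]

Answer: [4, 0, 3, 1, 5, 2]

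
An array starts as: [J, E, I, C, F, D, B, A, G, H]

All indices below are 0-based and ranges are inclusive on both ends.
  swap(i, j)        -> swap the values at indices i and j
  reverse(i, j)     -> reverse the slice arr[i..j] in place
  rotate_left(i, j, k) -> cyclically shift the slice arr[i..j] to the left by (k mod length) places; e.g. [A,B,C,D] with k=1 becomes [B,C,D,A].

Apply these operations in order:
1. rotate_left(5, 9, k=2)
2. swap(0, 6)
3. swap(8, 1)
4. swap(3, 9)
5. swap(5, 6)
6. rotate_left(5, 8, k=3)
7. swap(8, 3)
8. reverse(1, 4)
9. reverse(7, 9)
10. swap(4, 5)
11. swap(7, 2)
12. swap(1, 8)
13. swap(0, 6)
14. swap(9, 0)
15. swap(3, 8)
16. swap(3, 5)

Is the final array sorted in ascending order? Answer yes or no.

Answer: yes

Derivation:
After 1 (rotate_left(5, 9, k=2)): [J, E, I, C, F, A, G, H, D, B]
After 2 (swap(0, 6)): [G, E, I, C, F, A, J, H, D, B]
After 3 (swap(8, 1)): [G, D, I, C, F, A, J, H, E, B]
After 4 (swap(3, 9)): [G, D, I, B, F, A, J, H, E, C]
After 5 (swap(5, 6)): [G, D, I, B, F, J, A, H, E, C]
After 6 (rotate_left(5, 8, k=3)): [G, D, I, B, F, E, J, A, H, C]
After 7 (swap(8, 3)): [G, D, I, H, F, E, J, A, B, C]
After 8 (reverse(1, 4)): [G, F, H, I, D, E, J, A, B, C]
After 9 (reverse(7, 9)): [G, F, H, I, D, E, J, C, B, A]
After 10 (swap(4, 5)): [G, F, H, I, E, D, J, C, B, A]
After 11 (swap(7, 2)): [G, F, C, I, E, D, J, H, B, A]
After 12 (swap(1, 8)): [G, B, C, I, E, D, J, H, F, A]
After 13 (swap(0, 6)): [J, B, C, I, E, D, G, H, F, A]
After 14 (swap(9, 0)): [A, B, C, I, E, D, G, H, F, J]
After 15 (swap(3, 8)): [A, B, C, F, E, D, G, H, I, J]
After 16 (swap(3, 5)): [A, B, C, D, E, F, G, H, I, J]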